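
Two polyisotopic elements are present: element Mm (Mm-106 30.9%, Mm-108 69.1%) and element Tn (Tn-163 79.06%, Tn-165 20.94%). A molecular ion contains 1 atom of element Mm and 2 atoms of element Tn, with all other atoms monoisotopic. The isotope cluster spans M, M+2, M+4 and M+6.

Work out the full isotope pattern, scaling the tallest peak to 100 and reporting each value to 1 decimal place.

Element Mm pattern (n=1): 0.3090 : 0.6910
Element Tn pattern (n=2): 0.62504836 : 0.33110328 : 0.04384836
Convolve the two distributions (both contribute in 2-u steps):
  M: 0.3090×0.62504836 = 0.193140
  M+2: 0.3090×0.33110328 + 0.6910×0.62504836 = 0.534219
  M+4: 0.3090×0.04384836 + 0.6910×0.33110328 = 0.242342
  M+6: 0.6910×0.04384836 = 0.030299
Scale to base peak (0.534219) = 100: 36.2 : 100.0 : 45.4 : 5.7

36.2 : 100.0 : 45.4 : 5.7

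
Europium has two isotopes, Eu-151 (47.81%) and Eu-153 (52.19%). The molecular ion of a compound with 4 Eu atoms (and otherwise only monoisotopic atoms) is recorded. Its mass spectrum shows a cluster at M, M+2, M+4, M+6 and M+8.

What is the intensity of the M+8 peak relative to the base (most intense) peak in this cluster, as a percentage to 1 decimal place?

(0.4781 + 0.5219)^4 gives M 0.0522, M+2 0.2281, M+4 0.3736, M+6 0.2719, M+8 0.0742; the largest is M+4.
P(M+4) = C(4,2) × 0.4781^2 × 0.5219^2 = 6 × 0.22857961 × 0.27237961 = 0.373563 (base)
P(M+8) = C(4,4) × 0.4781^0 × 0.5219^4 = 1 × 1.0000 × 0.07419065 = 0.074191
Relative intensity = 0.074191 / 0.373563 × 100 = 19.9

19.9%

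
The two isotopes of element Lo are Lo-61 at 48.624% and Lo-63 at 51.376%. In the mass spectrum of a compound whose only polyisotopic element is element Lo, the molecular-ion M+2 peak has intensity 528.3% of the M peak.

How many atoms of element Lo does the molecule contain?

5

The M+2/M ratio from n Lo atoms is n · q/p = n · 0.51376/0.48624.
n = 5.283 × 0.48624/0.51376 = 5.00 ≈ 5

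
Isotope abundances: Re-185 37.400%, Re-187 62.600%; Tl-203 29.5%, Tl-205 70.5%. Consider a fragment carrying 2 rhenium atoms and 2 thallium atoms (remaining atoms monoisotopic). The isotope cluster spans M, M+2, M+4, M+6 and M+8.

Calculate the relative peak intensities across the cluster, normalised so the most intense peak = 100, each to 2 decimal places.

Rhenium pattern (n=2): 0.139876 : 0.468248 : 0.391876
Thallium pattern (n=2): 0.087025 : 0.41595 : 0.497025
Convolve the two distributions (both contribute in 2-u steps):
  M: 0.139876×0.087025 = 0.012173
  M+2: 0.139876×0.41595 + 0.468248×0.087025 = 0.098931
  M+4: 0.139876×0.497025 + 0.468248×0.41595 + 0.391876×0.087025 = 0.298393
  M+6: 0.468248×0.497025 + 0.391876×0.41595 = 0.395732
  M+8: 0.391876×0.497025 = 0.194772
Scale to base peak (0.395732) = 100: 3.08 : 25.00 : 75.40 : 100.00 : 49.22

3.08 : 25.00 : 75.40 : 100.00 : 49.22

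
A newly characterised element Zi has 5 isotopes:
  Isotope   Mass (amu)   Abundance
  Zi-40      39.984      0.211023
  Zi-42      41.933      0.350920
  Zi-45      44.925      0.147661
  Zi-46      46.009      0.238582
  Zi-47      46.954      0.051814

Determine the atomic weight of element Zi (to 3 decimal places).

43.196 amu

Weight each isotope mass by its fractional abundance: 0.211023 × 39.984 + 0.350920 × 41.933 + 0.147661 × 44.925 + 0.238582 × 46.009 + 0.051814 × 46.954
= 8.4375 + 14.7151 + 6.6337 + 10.9769 + 2.4329 = 43.1961 amu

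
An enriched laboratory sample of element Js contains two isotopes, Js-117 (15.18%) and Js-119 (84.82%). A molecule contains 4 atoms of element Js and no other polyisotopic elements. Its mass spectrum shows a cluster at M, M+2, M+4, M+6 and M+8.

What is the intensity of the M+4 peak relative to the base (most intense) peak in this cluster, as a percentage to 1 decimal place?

(0.1518 + 0.8482)^4 gives M 0.0005, M+2 0.0119, M+4 0.0995, M+6 0.3705, M+8 0.5176; the largest is M+8.
P(M+8) = C(4,4) × 0.1518^0 × 0.8482^4 = 1 × 1.0000 × 0.51759858 = 0.517599 (base)
P(M+4) = C(4,2) × 0.1518^2 × 0.8482^2 = 6 × 0.02304324 × 0.71944324 = 0.099470
Relative intensity = 0.099470 / 0.517599 × 100 = 19.2

19.2%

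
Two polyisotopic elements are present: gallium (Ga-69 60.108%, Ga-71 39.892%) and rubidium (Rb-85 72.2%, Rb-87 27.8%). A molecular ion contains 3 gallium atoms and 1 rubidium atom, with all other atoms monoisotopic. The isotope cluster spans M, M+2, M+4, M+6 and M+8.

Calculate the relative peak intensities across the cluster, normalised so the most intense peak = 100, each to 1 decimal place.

Gallium pattern (n=3): 0.2171685 : 0.432386 : 0.2869625 : 0.063483
Rubidium pattern (n=1): 0.7220 : 0.2780
Convolve the two distributions (both contribute in 2-u steps):
  M: 0.2171685×0.7220 = 0.156796
  M+2: 0.2171685×0.2780 + 0.432386×0.7220 = 0.372556
  M+4: 0.432386×0.2780 + 0.2869625×0.7220 = 0.327390
  M+6: 0.2869625×0.2780 + 0.063483×0.7220 = 0.125610
  M+8: 0.063483×0.2780 = 0.017648
Scale to base peak (0.372556) = 100: 42.1 : 100.0 : 87.9 : 33.7 : 4.7

42.1 : 100.0 : 87.9 : 33.7 : 4.7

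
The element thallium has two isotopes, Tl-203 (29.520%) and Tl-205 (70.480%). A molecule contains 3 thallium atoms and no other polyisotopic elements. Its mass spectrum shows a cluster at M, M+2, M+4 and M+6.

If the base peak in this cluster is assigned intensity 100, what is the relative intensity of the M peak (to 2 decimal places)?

Term probabilities: M 0.0257, M+2 0.1843, M+4 0.4399, M+6 0.3501. Base peak = M+4.
P(M+4) = C(3,2) × 0.29520^1 × 0.70480^2 = 3 × 0.2952 × 0.49674304 = 0.439916 (base)
P(M) = C(3,0) × 0.29520^3 × 0.70480^0 = 1 × 0.02572463 × 1.0000 = 0.025725
Relative intensity = 0.025725 / 0.439916 × 100 = 5.85

5.85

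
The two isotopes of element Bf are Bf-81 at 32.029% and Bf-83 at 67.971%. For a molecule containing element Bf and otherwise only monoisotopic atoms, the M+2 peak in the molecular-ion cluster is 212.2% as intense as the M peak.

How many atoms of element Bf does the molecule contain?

1

The M+2/M ratio from n Bf atoms is n · q/p = n · 0.67971/0.32029.
n = 2.122 × 0.32029/0.67971 = 1.00 ≈ 1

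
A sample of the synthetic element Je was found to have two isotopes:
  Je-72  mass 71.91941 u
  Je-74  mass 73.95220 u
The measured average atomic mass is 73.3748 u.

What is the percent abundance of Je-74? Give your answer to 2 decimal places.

71.60%

With x = fraction of Je-72 (so Je-74 is 1 − x):
71.91941·x + 73.95220·(1 − x) = 73.3748
(71.91941 − 73.95220)·x = 73.3748 − 73.95220
x = -0.57740 / -2.03279 = 0.28404 → 28.40% Je-72, 71.60% Je-74.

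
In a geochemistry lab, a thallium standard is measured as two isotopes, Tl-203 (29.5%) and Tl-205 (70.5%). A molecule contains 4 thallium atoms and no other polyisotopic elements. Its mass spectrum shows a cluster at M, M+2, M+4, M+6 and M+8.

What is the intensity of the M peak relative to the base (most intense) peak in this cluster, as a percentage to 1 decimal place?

1.8%

(0.295 + 0.705)^4 gives M 0.0076, M+2 0.0724, M+4 0.2595, M+6 0.4135, M+8 0.2470; the largest is M+6.
P(M+6) = C(4,3) × 0.295^1 × 0.705^3 = 4 × 0.2950 × 0.35040263 = 0.413475 (base)
P(M) = C(4,0) × 0.295^4 × 0.705^0 = 1 × 0.00757335 × 1.0000 = 0.007573
Relative intensity = 0.007573 / 0.413475 × 100 = 1.8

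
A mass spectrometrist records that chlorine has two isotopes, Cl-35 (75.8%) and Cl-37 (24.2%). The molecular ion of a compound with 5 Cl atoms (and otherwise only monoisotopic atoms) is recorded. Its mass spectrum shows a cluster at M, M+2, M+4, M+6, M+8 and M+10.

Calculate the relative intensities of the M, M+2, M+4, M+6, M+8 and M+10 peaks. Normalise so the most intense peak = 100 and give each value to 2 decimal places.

Expanding (0.758 + 0.242)^5:
P(M) = 0.758^5 = 0.250234
P(M+2) = 5 × 0.758^4 × 0.242^1 = 0.399450
P(M+4) = 10 × 0.758^3 × 0.242^2 = 0.255058
P(M+6) = 10 × 0.758^2 × 0.242^3 = 0.081430
P(M+8) = 5 × 0.758^1 × 0.242^4 = 0.012999
P(M+10) = 0.242^5 = 0.000830
The M+2 peak is largest (0.399450); scaling to 100 gives 62.64 : 100.00 : 63.85 : 20.39 : 3.25 : 0.21.

62.64 : 100.00 : 63.85 : 20.39 : 3.25 : 0.21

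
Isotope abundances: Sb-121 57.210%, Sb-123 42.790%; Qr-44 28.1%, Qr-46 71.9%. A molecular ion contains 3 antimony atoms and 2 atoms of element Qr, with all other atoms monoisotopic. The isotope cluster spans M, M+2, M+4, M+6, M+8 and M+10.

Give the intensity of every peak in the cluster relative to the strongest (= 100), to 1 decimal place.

4.2 : 31.1 : 83.2 : 100.0 : 55.4 : 11.6

Antimony pattern (n=3): 0.18724742 : 0.42015297 : 0.3142518 : 0.07834781
Element Qr pattern (n=2): 0.078961 : 0.404078 : 0.516961
Convolve the two distributions (both contribute in 2-u steps):
  M: 0.18724742×0.078961 = 0.014785
  M+2: 0.18724742×0.404078 + 0.42015297×0.078961 = 0.108838
  M+4: 0.18724742×0.516961 + 0.42015297×0.404078 + 0.3142518×0.078961 = 0.291388
  M+6: 0.42015297×0.516961 + 0.3142518×0.404078 + 0.07834781×0.078961 = 0.350371
  M+8: 0.3142518×0.516961 + 0.07834781×0.404078 = 0.194115
  M+10: 0.07834781×0.516961 = 0.040503
Scale to base peak (0.350371) = 100: 4.2 : 31.1 : 83.2 : 100.0 : 55.4 : 11.6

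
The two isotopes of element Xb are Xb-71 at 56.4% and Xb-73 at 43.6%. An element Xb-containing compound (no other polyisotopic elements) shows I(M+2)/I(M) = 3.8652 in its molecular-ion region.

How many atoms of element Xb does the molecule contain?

The M+2/M ratio from n Xb atoms is n · q/p = n · 0.436/0.564.
n = 3.8652 × 0.564/0.436 = 5.00 ≈ 5

5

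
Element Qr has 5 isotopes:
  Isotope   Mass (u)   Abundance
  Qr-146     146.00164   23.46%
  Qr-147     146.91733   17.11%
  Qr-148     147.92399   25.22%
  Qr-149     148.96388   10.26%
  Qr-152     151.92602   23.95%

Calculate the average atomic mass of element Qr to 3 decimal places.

Weight each isotope mass by its fractional abundance: 0.2346 × 146.00164 + 0.1711 × 146.91733 + 0.2522 × 147.92399 + 0.1026 × 148.96388 + 0.2395 × 151.92602
= 34.251985 + 25.137555 + 37.306430 + 15.283694 + 36.386282 = 148.365946 u

148.366 u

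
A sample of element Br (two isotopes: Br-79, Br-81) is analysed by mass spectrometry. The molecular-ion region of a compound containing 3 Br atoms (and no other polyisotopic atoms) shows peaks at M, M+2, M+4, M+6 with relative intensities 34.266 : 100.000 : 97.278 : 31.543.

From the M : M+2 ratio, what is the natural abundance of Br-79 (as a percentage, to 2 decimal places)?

50.69%

If p is the fraction of Br that is Br-79, then I(M+2)/I(M) = [C(3,1)·p^2·(1−p)] / p^3 = 3·(1−p)/p = 100.000/34.266 = 2.9183
(1−p)/p = 2.9183/3 = 0.9728  ⇒  p = 1/(1 + 0.9728) = 0.5069
Br-79: 50.69%, Br-81: 49.31%.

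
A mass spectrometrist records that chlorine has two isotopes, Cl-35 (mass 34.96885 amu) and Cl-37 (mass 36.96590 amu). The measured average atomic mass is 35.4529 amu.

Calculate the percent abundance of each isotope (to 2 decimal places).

Cl-35: 75.76%, Cl-37: 24.24%

Writing the weighted mean with unknown fraction x of Cl-35:
34.96885·x + 36.96590·(1 − x) = 35.4529
(34.96885 − 36.96590)·x = 35.4529 − 36.96590
x = -1.51300 / -1.99705 = 0.75762 → 75.76% Cl-35, 24.24% Cl-37.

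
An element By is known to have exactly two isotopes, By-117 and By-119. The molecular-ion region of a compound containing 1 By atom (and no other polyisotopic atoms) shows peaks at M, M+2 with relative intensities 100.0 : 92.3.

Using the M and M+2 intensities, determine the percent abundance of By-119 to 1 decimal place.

48.0%

Write p for the By-117 fraction. I(M+2)/I(M) = [C(1,1)·p^0·(1−p)] / p^1 = 1·(1−p)/p = 92.3/100.0 = 0.9230
(1−p)/p = 0.9230/1 = 0.9230  ⇒  p = 1/(1 + 0.9230) = 0.5200
By-117: 52.0%, By-119: 48.0%.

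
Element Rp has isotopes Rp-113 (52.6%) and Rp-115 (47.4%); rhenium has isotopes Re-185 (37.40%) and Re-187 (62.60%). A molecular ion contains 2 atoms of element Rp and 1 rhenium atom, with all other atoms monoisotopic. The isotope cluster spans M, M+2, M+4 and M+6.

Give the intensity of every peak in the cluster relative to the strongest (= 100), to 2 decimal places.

26.12 : 90.79 : 100.00 : 35.50

Element Rp pattern (n=2): 0.276676 : 0.498648 : 0.224676
Rhenium pattern (n=1): 0.3740 : 0.6260
Convolve the two distributions (both contribute in 2-u steps):
  M: 0.276676×0.3740 = 0.103477
  M+2: 0.276676×0.6260 + 0.498648×0.3740 = 0.359694
  M+4: 0.498648×0.6260 + 0.224676×0.3740 = 0.396182
  M+6: 0.224676×0.6260 = 0.140647
Scale to base peak (0.396182) = 100: 26.12 : 90.79 : 100.00 : 35.50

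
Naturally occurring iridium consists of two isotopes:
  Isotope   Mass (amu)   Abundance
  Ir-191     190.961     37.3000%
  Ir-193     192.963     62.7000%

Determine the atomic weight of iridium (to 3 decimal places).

192.216 amu

The abundance-weighted mean is 0.373000 × 190.961 + 0.627000 × 192.963
= 71.2285 + 120.9878 = 192.2163 amu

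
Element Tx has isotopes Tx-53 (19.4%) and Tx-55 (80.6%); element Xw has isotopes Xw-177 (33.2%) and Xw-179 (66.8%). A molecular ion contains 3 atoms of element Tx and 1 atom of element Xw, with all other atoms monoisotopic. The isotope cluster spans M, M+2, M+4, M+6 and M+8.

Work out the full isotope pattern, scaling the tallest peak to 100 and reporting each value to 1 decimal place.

Element Tx pattern (n=3): 0.00730138 : 0.09100385 : 0.37808815 : 0.52360662
Element Xw pattern (n=1): 0.3320 : 0.6680
Convolve the two distributions (both contribute in 2-u steps):
  M: 0.00730138×0.3320 = 0.002424
  M+2: 0.00730138×0.6680 + 0.09100385×0.3320 = 0.035091
  M+4: 0.09100385×0.6680 + 0.37808815×0.3320 = 0.186316
  M+6: 0.37808815×0.6680 + 0.52360662×0.3320 = 0.426400
  M+8: 0.52360662×0.6680 = 0.349769
Scale to base peak (0.426400) = 100: 0.6 : 8.2 : 43.7 : 100.0 : 82.0

0.6 : 8.2 : 43.7 : 100.0 : 82.0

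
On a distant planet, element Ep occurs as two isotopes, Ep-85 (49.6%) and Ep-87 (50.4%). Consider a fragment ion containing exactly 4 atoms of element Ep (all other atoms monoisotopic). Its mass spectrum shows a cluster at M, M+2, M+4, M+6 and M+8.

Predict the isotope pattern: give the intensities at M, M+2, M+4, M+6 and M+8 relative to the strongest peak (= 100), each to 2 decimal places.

16.14 : 65.61 : 100.00 : 67.74 : 17.21

Each Ep atom is independently Ep-85 (p = 0.496) or Ep-87 (q = 0.504); the cluster is the binomial expansion (p + q)^4.
P(M) = 0.496^4 = 0.060524
P(M+2) = 4 × 0.496^3 × 0.504^1 = 0.246000
P(M+4) = 6 × 0.496^2 × 0.504^2 = 0.374952
P(M+6) = 4 × 0.496^1 × 0.504^3 = 0.254000
P(M+8) = 0.504^4 = 0.064524
The M+4 peak is largest (0.374952); scaling to 100 gives 16.14 : 65.61 : 100.00 : 67.74 : 17.21.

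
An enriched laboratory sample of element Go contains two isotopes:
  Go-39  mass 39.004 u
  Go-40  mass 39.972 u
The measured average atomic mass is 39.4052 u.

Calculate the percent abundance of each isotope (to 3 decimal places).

Go-39: 58.554%, Go-40: 41.446%

With x = fraction of Go-39 (so Go-40 is 1 − x):
39.004·x + 39.972·(1 − x) = 39.4052
(39.004 − 39.972)·x = 39.4052 − 39.972
x = -0.5668 / -0.968 = 0.58554 → 58.554% Go-39, 41.446% Go-40.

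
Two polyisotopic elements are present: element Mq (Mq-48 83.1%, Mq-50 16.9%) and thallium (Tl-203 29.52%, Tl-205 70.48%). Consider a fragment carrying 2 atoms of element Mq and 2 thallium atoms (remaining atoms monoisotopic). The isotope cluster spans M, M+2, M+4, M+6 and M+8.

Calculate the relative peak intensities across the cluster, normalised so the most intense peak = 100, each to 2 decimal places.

13.01 : 67.44 : 100.00 : 32.74 : 3.07

Element Mq pattern (n=2): 0.690561 : 0.280878 : 0.028561
Thallium pattern (n=2): 0.08714304 : 0.41611392 : 0.49674304
Convolve the two distributions (both contribute in 2-u steps):
  M: 0.690561×0.08714304 = 0.060178
  M+2: 0.690561×0.41611392 + 0.280878×0.08714304 = 0.311829
  M+4: 0.690561×0.49674304 + 0.280878×0.41611392 + 0.028561×0.08714304 = 0.462398
  M+6: 0.280878×0.49674304 + 0.028561×0.41611392 = 0.151409
  M+8: 0.028561×0.49674304 = 0.014187
Scale to base peak (0.462398) = 100: 13.01 : 67.44 : 100.00 : 32.74 : 3.07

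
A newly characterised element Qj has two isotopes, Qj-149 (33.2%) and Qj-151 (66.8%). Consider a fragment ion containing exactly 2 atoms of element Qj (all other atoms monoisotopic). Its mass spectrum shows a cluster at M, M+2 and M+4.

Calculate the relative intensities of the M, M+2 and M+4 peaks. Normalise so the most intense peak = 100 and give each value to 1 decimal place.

24.7 : 99.4 : 100.0

Each Qj atom is independently Qj-149 (p = 0.332) or Qj-151 (q = 0.668); the cluster is the binomial expansion (p + q)^2.
P(M) = 0.332^2 = 0.110224
P(M+2) = 2 × 0.332^1 × 0.668^1 = 0.443552
P(M+4) = 0.668^2 = 0.446224
The M+4 peak is largest (0.446224); scaling to 100 gives 24.7 : 99.4 : 100.0.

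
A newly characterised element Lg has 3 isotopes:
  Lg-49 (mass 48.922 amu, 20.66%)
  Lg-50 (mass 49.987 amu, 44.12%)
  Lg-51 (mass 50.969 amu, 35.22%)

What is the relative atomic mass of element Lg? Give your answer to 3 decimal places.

Ar = Σ fᵢ·mᵢ = 0.2066 × 48.922 + 0.4412 × 49.987 + 0.3522 × 50.969
= 10.1073 + 22.0543 + 17.9513 = 50.1129 amu

50.113 amu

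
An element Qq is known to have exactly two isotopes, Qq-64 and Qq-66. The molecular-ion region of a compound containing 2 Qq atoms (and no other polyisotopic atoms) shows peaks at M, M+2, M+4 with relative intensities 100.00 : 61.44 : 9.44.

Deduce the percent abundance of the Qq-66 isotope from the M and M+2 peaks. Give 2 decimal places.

23.50%

Let p = fractional abundance of Qq-64. I(M+2)/I(M) = [C(2,1)·p^1·(1−p)] / p^2 = 2·(1−p)/p = 61.44/100.00 = 0.6144
(1−p)/p = 0.6144/2 = 0.3072  ⇒  p = 1/(1 + 0.3072) = 0.7650
Qq-64: 76.50%, Qq-66: 23.50%.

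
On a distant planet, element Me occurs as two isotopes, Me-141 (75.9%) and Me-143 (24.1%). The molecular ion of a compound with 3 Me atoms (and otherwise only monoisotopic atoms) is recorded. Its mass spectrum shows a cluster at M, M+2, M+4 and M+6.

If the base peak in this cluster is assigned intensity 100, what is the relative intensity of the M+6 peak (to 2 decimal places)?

3.20

(0.759 + 0.241)^3 gives M 0.4372, M+2 0.4165, M+4 0.1323, M+6 0.0140; the largest is M.
P(M) = C(3,0) × 0.759^3 × 0.241^0 = 1 × 0.43724548 × 1.0000 = 0.437245 (base)
P(M+6) = C(3,3) × 0.759^0 × 0.241^3 = 1 × 1.0000 × 0.01399752 = 0.013998
Relative intensity = 0.013998 / 0.437245 × 100 = 3.20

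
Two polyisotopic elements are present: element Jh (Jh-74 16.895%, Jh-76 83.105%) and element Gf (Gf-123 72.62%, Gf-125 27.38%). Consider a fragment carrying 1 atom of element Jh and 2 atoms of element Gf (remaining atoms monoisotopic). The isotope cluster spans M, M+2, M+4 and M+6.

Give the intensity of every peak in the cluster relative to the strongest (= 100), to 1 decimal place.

Element Jh pattern (n=1): 0.16895 : 0.83105
Element Gf pattern (n=2): 0.52736644 : 0.39766712 : 0.07496644
Convolve the two distributions (both contribute in 2-u steps):
  M: 0.16895×0.52736644 = 0.089099
  M+2: 0.16895×0.39766712 + 0.83105×0.52736644 = 0.505454
  M+4: 0.16895×0.07496644 + 0.83105×0.39766712 = 0.343147
  M+6: 0.83105×0.07496644 = 0.062301
Scale to base peak (0.505454) = 100: 17.6 : 100.0 : 67.9 : 12.3

17.6 : 100.0 : 67.9 : 12.3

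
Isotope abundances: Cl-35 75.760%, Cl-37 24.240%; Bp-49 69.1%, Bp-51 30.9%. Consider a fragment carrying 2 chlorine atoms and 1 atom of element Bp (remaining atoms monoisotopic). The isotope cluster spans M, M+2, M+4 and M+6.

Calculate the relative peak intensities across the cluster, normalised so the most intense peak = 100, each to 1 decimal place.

Chlorine pattern (n=2): 0.57395776 : 0.36728448 : 0.05875776
Element Bp pattern (n=1): 0.6910 : 0.3090
Convolve the two distributions (both contribute in 2-u steps):
  M: 0.57395776×0.6910 = 0.396605
  M+2: 0.57395776×0.3090 + 0.36728448×0.6910 = 0.431147
  M+4: 0.36728448×0.3090 + 0.05875776×0.6910 = 0.154093
  M+6: 0.05875776×0.3090 = 0.018156
Scale to base peak (0.431147) = 100: 92.0 : 100.0 : 35.7 : 4.2

92.0 : 100.0 : 35.7 : 4.2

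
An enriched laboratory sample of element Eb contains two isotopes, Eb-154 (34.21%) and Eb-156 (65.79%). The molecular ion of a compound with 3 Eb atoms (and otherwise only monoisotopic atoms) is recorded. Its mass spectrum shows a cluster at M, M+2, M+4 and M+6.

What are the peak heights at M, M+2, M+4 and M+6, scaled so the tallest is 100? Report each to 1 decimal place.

Each Eb atom is independently Eb-154 (p = 0.3421) or Eb-156 (q = 0.6579); the cluster is the binomial expansion (p + q)^3.
P(M) = 0.3421^3 = 0.040037
P(M+2) = 3 × 0.3421^2 × 0.6579^1 = 0.230987
P(M+4) = 3 × 0.3421^1 × 0.6579^2 = 0.444216
P(M+6) = 0.6579^3 = 0.284760
The M+4 peak is largest (0.444216); scaling to 100 gives 9.0 : 52.0 : 100.0 : 64.1.

9.0 : 52.0 : 100.0 : 64.1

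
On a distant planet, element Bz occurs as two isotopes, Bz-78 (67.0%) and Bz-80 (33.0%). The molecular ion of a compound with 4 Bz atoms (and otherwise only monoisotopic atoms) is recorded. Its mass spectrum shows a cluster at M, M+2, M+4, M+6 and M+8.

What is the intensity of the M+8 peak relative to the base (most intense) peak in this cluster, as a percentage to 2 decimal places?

2.99%

Term probabilities: M 0.2015, M+2 0.3970, M+4 0.2933, M+6 0.0963, M+8 0.0119. Base peak = M+2.
P(M+2) = C(4,1) × 0.670^3 × 0.330^1 = 4 × 0.300763 × 0.3300 = 0.397007 (base)
P(M+8) = C(4,4) × 0.670^0 × 0.330^4 = 1 × 1.0000 × 0.01185921 = 0.011859
Relative intensity = 0.011859 / 0.397007 × 100 = 2.99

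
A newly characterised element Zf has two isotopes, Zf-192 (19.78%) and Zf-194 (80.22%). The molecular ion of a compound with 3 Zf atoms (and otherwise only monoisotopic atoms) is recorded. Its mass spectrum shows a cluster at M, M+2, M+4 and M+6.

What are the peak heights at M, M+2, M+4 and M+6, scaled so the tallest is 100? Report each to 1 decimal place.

1.5 : 18.2 : 74.0 : 100.0

Expanding (0.1978 + 0.8022)^3:
P(M) = 0.1978^3 = 0.007739
P(M+2) = 3 × 0.1978^2 × 0.8022^1 = 0.094158
P(M+4) = 3 × 0.1978^1 × 0.8022^2 = 0.381868
P(M+6) = 0.8022^3 = 0.516236
The M+6 peak is largest (0.516236); scaling to 100 gives 1.5 : 18.2 : 74.0 : 100.0.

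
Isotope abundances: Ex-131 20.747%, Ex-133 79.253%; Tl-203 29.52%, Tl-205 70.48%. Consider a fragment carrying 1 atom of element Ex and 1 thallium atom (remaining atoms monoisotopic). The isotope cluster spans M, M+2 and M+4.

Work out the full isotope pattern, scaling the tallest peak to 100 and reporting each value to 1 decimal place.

11.0 : 68.1 : 100.0

Element Ex pattern (n=1): 0.20747 : 0.79253
Thallium pattern (n=1): 0.2952 : 0.7048
Convolve the two distributions (both contribute in 2-u steps):
  M: 0.20747×0.2952 = 0.061245
  M+2: 0.20747×0.7048 + 0.79253×0.2952 = 0.380180
  M+4: 0.79253×0.7048 = 0.558575
Scale to base peak (0.558575) = 100: 11.0 : 68.1 : 100.0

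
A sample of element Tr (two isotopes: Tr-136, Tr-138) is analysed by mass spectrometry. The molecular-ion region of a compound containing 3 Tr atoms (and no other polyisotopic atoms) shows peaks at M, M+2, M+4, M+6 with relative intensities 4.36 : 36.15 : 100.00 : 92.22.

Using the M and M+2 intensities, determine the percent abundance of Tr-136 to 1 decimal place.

26.6%

If p is the fraction of Tr that is Tr-136, then I(M+2)/I(M) = [C(3,1)·p^2·(1−p)] / p^3 = 3·(1−p)/p = 36.15/4.36 = 8.2913
(1−p)/p = 8.2913/3 = 2.7638  ⇒  p = 1/(1 + 2.7638) = 0.2657
Tr-136: 26.6%, Tr-138: 73.4%.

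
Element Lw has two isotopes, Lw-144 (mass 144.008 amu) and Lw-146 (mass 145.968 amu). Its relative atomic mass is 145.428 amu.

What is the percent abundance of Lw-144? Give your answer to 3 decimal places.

Writing the weighted mean with unknown fraction x of Lw-144:
144.008·x + 145.968·(1 − x) = 145.428
(144.008 − 145.968)·x = 145.428 − 145.968
x = -0.540 / -1.960 = 0.27551 → 27.551% Lw-144, 72.449% Lw-146.

27.551%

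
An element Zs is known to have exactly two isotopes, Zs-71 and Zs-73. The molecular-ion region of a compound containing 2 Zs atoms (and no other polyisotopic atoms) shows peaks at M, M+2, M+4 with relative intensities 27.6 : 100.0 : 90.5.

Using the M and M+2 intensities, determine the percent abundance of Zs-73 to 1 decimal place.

64.4%

Let p = fractional abundance of Zs-71. I(M+2)/I(M) = [C(2,1)·p^1·(1−p)] / p^2 = 2·(1−p)/p = 100.0/27.6 = 3.6232
(1−p)/p = 3.6232/2 = 1.8116  ⇒  p = 1/(1 + 1.8116) = 0.3557
Zs-71: 35.6%, Zs-73: 64.4%.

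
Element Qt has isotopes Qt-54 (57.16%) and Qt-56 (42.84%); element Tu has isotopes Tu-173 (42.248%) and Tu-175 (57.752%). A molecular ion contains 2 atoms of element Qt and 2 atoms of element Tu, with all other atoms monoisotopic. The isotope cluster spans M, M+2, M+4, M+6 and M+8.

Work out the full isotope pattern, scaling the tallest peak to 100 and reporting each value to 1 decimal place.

Element Qt pattern (n=2): 0.32672656 : 0.48974688 : 0.18352656
Element Tu pattern (n=2): 0.17848935 : 0.4879813 : 0.33352935
Convolve the two distributions (both contribute in 2-u steps):
  M: 0.32672656×0.17848935 = 0.058317
  M+2: 0.32672656×0.4879813 + 0.48974688×0.17848935 = 0.246851
  M+4: 0.32672656×0.33352935 + 0.48974688×0.4879813 + 0.18352656×0.17848935 = 0.380718
  M+6: 0.48974688×0.33352935 + 0.18352656×0.4879813 = 0.252902
  M+8: 0.18352656×0.33352935 = 0.061211
Scale to base peak (0.380718) = 100: 15.3 : 64.8 : 100.0 : 66.4 : 16.1

15.3 : 64.8 : 100.0 : 66.4 : 16.1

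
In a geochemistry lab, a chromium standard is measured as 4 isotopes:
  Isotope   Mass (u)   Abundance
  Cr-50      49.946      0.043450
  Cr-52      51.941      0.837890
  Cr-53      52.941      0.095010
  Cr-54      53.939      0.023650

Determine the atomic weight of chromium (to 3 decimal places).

The abundance-weighted mean is 0.043450 × 49.946 + 0.837890 × 51.941 + 0.095010 × 52.941 + 0.023650 × 53.939
= 2.1702 + 43.5208 + 5.0299 + 1.2757 = 51.9966 u

51.997 u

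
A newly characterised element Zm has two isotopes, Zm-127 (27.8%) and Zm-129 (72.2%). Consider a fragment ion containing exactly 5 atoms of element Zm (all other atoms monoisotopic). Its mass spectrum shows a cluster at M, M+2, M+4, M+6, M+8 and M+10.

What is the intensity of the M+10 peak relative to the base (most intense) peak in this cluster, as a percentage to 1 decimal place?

Term probabilities: M 0.0017, M+2 0.0216, M+4 0.1120, M+6 0.2909, M+8 0.3777, M+10 0.1962. Base peak = M+8.
P(M+8) = C(5,4) × 0.278^1 × 0.722^4 = 5 × 0.2780 × 0.27173701 = 0.377714 (base)
P(M+10) = C(5,5) × 0.278^0 × 0.722^5 = 1 × 1.0000 × 0.19619412 = 0.196194
Relative intensity = 0.196194 / 0.377714 × 100 = 51.9

51.9%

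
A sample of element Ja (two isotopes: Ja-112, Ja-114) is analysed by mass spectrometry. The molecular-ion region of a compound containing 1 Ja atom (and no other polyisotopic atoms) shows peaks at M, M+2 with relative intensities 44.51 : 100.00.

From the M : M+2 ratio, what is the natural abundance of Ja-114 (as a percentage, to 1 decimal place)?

If p is the fraction of Ja that is Ja-112, then I(M+2)/I(M) = [C(1,1)·p^0·(1−p)] / p^1 = 1·(1−p)/p = 100.00/44.51 = 2.2467
(1−p)/p = 2.2467/1 = 2.2467  ⇒  p = 1/(1 + 2.2467) = 0.3080
Ja-112: 30.8%, Ja-114: 69.2%.

69.2%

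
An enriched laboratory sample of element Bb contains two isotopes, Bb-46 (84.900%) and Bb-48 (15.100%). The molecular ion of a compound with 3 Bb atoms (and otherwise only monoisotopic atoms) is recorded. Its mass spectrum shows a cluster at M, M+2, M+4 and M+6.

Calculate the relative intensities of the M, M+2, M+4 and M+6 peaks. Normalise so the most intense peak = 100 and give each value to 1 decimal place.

The 3 Bb atoms are independent, so intensities follow the terms of (0.84900 + 0.15100)^3.
P(M) = 0.84900^3 = 0.611960
P(M+2) = 3 × 0.84900^2 × 0.15100^1 = 0.326523
P(M+4) = 3 × 0.84900^1 × 0.15100^2 = 0.058074
P(M+6) = 0.15100^3 = 0.003443
The M peak is largest (0.611960); scaling to 100 gives 100.0 : 53.4 : 9.5 : 0.6.

100.0 : 53.4 : 9.5 : 0.6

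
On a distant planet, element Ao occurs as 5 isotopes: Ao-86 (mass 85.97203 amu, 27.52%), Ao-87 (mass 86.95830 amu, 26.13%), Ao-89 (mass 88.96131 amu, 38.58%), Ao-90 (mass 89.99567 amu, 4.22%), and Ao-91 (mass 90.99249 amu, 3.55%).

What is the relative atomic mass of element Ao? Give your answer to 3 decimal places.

Average mass = Σ (abundance × isotope mass) = 0.2752 × 85.97203 + 0.2613 × 86.95830 + 0.3858 × 88.96131 + 0.0422 × 89.99567 + 0.0355 × 90.99249
= 23.659503 + 22.722204 + 34.321273 + 3.797817 + 3.230233 = 87.731030 amu

87.731 amu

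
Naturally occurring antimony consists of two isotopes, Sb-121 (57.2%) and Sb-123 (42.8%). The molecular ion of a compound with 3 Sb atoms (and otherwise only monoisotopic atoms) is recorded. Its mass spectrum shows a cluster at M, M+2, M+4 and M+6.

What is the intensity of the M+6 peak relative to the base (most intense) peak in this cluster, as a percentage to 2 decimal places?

(0.572 + 0.428)^3 gives M 0.1871, M+2 0.4201, M+4 0.3143, M+6 0.0784; the largest is M+2.
P(M+2) = C(3,1) × 0.572^2 × 0.428^1 = 3 × 0.327184 × 0.4280 = 0.420104 (base)
P(M+6) = C(3,3) × 0.572^0 × 0.428^3 = 1 × 1.0000 × 0.07840275 = 0.078403
Relative intensity = 0.078403 / 0.420104 × 100 = 18.66

18.66%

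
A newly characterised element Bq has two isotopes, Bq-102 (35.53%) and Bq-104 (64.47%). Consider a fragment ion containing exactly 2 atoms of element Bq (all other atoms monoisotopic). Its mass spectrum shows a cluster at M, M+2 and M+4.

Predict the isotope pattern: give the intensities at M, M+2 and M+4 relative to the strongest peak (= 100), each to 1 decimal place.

Expanding (0.3553 + 0.6447)^2:
P(M) = 0.3553^2 = 0.126238
P(M+2) = 2 × 0.3553^1 × 0.6447^1 = 0.458124
P(M+4) = 0.6447^2 = 0.415638
The M+2 peak is largest (0.458124); scaling to 100 gives 27.6 : 100.0 : 90.7.

27.6 : 100.0 : 90.7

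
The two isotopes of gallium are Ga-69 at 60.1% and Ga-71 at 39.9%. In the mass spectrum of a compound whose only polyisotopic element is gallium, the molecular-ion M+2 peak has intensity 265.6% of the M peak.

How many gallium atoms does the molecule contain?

4

For n independent Ga atoms, I(M+2)/I(M) = n · (abundance Ga-71) / (abundance Ga-69) = n · 0.399/0.601.
n = 2.656 × 0.601/0.399 = 4.00 ≈ 4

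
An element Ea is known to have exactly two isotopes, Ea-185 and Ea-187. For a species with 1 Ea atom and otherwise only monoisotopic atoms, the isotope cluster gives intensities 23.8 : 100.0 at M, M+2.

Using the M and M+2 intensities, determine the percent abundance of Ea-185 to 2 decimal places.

If p is the fraction of Ea that is Ea-185, then I(M+2)/I(M) = [C(1,1)·p^0·(1−p)] / p^1 = 1·(1−p)/p = 100.0/23.8 = 4.2017
(1−p)/p = 4.2017/1 = 4.2017  ⇒  p = 1/(1 + 4.2017) = 0.1922
Ea-185: 19.22%, Ea-187: 80.78%.

19.22%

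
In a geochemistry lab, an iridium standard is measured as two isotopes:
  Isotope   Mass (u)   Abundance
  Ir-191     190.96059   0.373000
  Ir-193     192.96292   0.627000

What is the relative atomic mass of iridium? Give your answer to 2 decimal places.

Average mass = Σ (abundance × isotope mass) = 0.373000 × 190.96059 + 0.627000 × 192.96292
= 71.228300 + 120.987751 = 192.216051 u

192.22 u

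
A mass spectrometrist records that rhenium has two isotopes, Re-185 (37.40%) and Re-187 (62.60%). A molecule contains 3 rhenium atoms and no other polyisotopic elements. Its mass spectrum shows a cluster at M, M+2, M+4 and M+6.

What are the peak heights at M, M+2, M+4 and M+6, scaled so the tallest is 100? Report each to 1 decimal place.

The 3 Re atoms are independent, so intensities follow the terms of (0.3740 + 0.6260)^3.
P(M) = 0.3740^3 = 0.052314
P(M+2) = 3 × 0.3740^2 × 0.6260^1 = 0.262687
P(M+4) = 3 × 0.3740^1 × 0.6260^2 = 0.439685
P(M+6) = 0.6260^3 = 0.245314
The M+4 peak is largest (0.439685); scaling to 100 gives 11.9 : 59.7 : 100.0 : 55.8.

11.9 : 59.7 : 100.0 : 55.8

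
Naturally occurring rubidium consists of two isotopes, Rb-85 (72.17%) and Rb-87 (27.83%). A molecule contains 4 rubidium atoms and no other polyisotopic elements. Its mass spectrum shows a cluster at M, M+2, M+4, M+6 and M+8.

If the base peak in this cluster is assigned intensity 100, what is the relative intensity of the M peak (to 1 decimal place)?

Term probabilities: M 0.2713, M+2 0.4184, M+4 0.2420, M+6 0.0622, M+8 0.0060. Base peak = M+2.
P(M+2) = C(4,1) × 0.7217^3 × 0.2783^1 = 4 × 0.37589809 × 0.2783 = 0.418450 (base)
P(M) = C(4,0) × 0.7217^4 × 0.2783^0 = 1 × 0.27128565 × 1.0000 = 0.271286
Relative intensity = 0.271286 / 0.418450 × 100 = 64.8

64.8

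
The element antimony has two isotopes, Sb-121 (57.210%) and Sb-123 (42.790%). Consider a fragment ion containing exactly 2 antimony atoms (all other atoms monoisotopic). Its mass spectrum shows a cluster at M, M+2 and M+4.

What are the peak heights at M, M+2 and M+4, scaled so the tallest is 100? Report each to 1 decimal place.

66.8 : 100.0 : 37.4

Each Sb atom is independently Sb-121 (p = 0.57210) or Sb-123 (q = 0.42790); the cluster is the binomial expansion (p + q)^2.
P(M) = 0.57210^2 = 0.327298
P(M+2) = 2 × 0.57210^1 × 0.42790^1 = 0.489603
P(M+4) = 0.42790^2 = 0.183098
The M+2 peak is largest (0.489603); scaling to 100 gives 66.8 : 100.0 : 37.4.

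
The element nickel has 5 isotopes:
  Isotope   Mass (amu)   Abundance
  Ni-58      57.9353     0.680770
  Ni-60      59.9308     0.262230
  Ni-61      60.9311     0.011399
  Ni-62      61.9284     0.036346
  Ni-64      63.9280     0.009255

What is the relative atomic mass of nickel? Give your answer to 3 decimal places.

Ar = Σ fᵢ·mᵢ = 0.680770 × 57.9353 + 0.262230 × 59.9308 + 0.011399 × 60.9311 + 0.036346 × 61.9284 + 0.009255 × 63.9280
= 39.44061 + 15.71565 + 0.69455 + 2.25085 + 0.59165 = 58.69331 amu

58.693 amu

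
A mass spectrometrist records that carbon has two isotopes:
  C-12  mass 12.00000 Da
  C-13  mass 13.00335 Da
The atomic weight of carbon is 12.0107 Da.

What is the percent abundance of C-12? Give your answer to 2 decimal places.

98.93%

Writing the weighted mean with unknown fraction x of C-12:
12.00000·x + 13.00335·(1 − x) = 12.0107
(12.00000 − 13.00335)·x = 12.0107 − 13.00335
x = -0.99265 / -1.00335 = 0.98934 → 98.93% C-12, 1.07% C-13.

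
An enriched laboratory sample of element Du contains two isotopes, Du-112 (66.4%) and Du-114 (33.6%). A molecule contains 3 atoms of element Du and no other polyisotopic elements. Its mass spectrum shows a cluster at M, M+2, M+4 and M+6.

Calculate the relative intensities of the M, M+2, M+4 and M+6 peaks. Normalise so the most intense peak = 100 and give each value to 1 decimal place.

65.9 : 100.0 : 50.6 : 8.5

Each Du atom is independently Du-112 (p = 0.664) or Du-114 (q = 0.336); the cluster is the binomial expansion (p + q)^3.
P(M) = 0.664^3 = 0.292755
P(M+2) = 3 × 0.664^2 × 0.336^1 = 0.444423
P(M+4) = 3 × 0.664^1 × 0.336^2 = 0.224889
P(M+6) = 0.336^3 = 0.037933
The M+2 peak is largest (0.444423); scaling to 100 gives 65.9 : 100.0 : 50.6 : 8.5.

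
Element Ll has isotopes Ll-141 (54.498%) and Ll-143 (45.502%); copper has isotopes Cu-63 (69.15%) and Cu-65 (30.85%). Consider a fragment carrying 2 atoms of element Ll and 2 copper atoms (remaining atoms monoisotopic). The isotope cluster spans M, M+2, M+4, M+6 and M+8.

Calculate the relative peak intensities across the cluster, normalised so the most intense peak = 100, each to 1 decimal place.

Element Ll pattern (n=2): 0.2970032 : 0.4959536 : 0.2070432
Copper pattern (n=2): 0.47817225 : 0.4266555 : 0.09517225
Convolve the two distributions (both contribute in 2-u steps):
  M: 0.2970032×0.47817225 = 0.142019
  M+2: 0.2970032×0.4266555 + 0.4959536×0.47817225 = 0.363869
  M+4: 0.2970032×0.09517225 + 0.4959536×0.4266555 + 0.2070432×0.47817225 = 0.338870
  M+6: 0.4959536×0.09517225 + 0.2070432×0.4266555 = 0.135537
  M+8: 0.2070432×0.09517225 = 0.019705
Scale to base peak (0.363869) = 100: 39.0 : 100.0 : 93.1 : 37.2 : 5.4

39.0 : 100.0 : 93.1 : 37.2 : 5.4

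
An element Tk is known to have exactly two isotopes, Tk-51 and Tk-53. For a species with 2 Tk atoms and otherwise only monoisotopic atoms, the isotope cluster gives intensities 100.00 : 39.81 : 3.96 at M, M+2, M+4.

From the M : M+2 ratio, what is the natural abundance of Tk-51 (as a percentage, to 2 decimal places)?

Let p = fractional abundance of Tk-51. I(M+2)/I(M) = [C(2,1)·p^1·(1−p)] / p^2 = 2·(1−p)/p = 39.81/100.00 = 0.3981
(1−p)/p = 0.3981/2 = 0.1991  ⇒  p = 1/(1 + 0.1991) = 0.8340
Tk-51: 83.40%, Tk-53: 16.60%.

83.40%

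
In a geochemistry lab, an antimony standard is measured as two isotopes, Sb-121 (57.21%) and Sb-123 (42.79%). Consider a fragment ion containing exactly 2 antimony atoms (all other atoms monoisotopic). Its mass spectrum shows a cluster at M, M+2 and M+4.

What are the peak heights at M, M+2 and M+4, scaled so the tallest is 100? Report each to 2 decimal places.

The 2 Sb atoms are independent, so intensities follow the terms of (0.5721 + 0.4279)^2.
P(M) = 0.5721^2 = 0.327298
P(M+2) = 2 × 0.5721^1 × 0.4279^1 = 0.489603
P(M+4) = 0.4279^2 = 0.183098
The M+2 peak is largest (0.489603); scaling to 100 gives 66.85 : 100.00 : 37.40.

66.85 : 100.00 : 37.40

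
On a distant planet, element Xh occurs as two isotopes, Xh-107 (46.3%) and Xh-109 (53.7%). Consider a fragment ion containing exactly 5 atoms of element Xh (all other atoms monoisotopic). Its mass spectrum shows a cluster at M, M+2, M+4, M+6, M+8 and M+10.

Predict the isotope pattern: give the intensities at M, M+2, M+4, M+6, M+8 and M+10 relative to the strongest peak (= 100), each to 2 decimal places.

The 5 Xh atoms are independent, so intensities follow the terms of (0.463 + 0.537)^5.
P(M) = 0.463^5 = 0.021277
P(M+2) = 5 × 0.463^4 × 0.537^1 = 0.123387
P(M+4) = 10 × 0.463^3 × 0.537^2 = 0.286214
P(M+6) = 10 × 0.463^2 × 0.537^3 = 0.331959
P(M+8) = 5 × 0.463^1 × 0.537^4 = 0.192508
P(M+10) = 0.537^5 = 0.044655
The M+6 peak is largest (0.331959); scaling to 100 gives 6.41 : 37.17 : 86.22 : 100.00 : 57.99 : 13.45.

6.41 : 37.17 : 86.22 : 100.00 : 57.99 : 13.45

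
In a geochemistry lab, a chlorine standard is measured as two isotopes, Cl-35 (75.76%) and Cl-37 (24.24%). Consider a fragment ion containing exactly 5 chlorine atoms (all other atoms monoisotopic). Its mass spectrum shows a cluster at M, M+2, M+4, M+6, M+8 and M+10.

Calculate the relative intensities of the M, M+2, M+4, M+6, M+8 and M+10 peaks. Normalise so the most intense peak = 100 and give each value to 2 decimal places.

62.51 : 100.00 : 63.99 : 20.47 : 3.28 : 0.21

Each Cl atom is independently Cl-35 (p = 0.7576) or Cl-37 (q = 0.2424); the cluster is the binomial expansion (p + q)^5.
P(M) = 0.7576^5 = 0.249574
P(M+2) = 5 × 0.7576^4 × 0.2424^1 = 0.399266
P(M+4) = 10 × 0.7576^3 × 0.2424^2 = 0.255497
P(M+6) = 10 × 0.7576^2 × 0.2424^3 = 0.081748
P(M+8) = 5 × 0.7576^1 × 0.2424^4 = 0.013078
P(M+10) = 0.2424^5 = 0.000837
The M+2 peak is largest (0.399266); scaling to 100 gives 62.51 : 100.00 : 63.99 : 20.47 : 3.28 : 0.21.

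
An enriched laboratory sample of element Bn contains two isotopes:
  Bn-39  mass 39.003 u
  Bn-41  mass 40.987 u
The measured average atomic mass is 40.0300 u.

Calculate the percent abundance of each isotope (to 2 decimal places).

Let x be the fractional abundance of Bn-39; then Bn-41 has abundance 1 − x.
39.003·x + 40.987·(1 − x) = 40.0300
(39.003 − 40.987)·x = 40.0300 − 40.987
x = -0.9570 / -1.984 = 0.48236 → 48.24% Bn-39, 51.76% Bn-41.

Bn-39: 48.24%, Bn-41: 51.76%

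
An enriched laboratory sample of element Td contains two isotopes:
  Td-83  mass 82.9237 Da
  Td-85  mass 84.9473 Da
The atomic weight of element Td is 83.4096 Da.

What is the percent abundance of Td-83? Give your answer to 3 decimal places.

With x = fraction of Td-83 (so Td-85 is 1 − x):
82.9237·x + 84.9473·(1 − x) = 83.4096
(82.9237 − 84.9473)·x = 83.4096 − 84.9473
x = -1.5377 / -2.0236 = 0.75988 → 75.988% Td-83, 24.012% Td-85.

75.988%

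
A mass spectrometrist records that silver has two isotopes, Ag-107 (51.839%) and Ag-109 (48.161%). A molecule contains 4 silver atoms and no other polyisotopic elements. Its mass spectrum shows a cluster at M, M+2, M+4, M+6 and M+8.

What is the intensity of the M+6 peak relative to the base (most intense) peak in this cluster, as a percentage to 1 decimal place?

61.9%

Term probabilities: M 0.0722, M+2 0.2684, M+4 0.3740, M+6 0.2316, M+8 0.0538. Base peak = M+4.
P(M+4) = C(4,2) × 0.51839^2 × 0.48161^2 = 6 × 0.26872819 × 0.23194819 = 0.373986 (base)
P(M+6) = C(4,3) × 0.51839^1 × 0.48161^3 = 4 × 0.51839 × 0.11170857 = 0.231634
Relative intensity = 0.231634 / 0.373986 × 100 = 61.9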